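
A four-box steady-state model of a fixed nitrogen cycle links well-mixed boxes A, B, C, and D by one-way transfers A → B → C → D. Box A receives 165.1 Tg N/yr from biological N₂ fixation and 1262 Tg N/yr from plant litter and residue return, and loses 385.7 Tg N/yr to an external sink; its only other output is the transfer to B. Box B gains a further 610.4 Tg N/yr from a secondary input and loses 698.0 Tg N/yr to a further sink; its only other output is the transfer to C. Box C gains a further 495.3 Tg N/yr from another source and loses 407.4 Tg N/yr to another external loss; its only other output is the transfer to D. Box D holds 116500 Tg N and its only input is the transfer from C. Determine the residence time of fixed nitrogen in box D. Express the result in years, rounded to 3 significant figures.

Box A: F(A→B) = (165.1 + 1262) − 385.7 = 1041.4 Tg N/yr.
Box B: F(B→C) = (1041.4 + 610.4) − 698.0 = 953.80 Tg N/yr.
Box C: F(C→D) = (953.80 + 495.3) − 407.4 = 1041.7 Tg N/yr.
Box D throughput = its input = 1041.7 Tg N/yr; τ = 116500 / 1041.7 = 111.8 yr.

112 yr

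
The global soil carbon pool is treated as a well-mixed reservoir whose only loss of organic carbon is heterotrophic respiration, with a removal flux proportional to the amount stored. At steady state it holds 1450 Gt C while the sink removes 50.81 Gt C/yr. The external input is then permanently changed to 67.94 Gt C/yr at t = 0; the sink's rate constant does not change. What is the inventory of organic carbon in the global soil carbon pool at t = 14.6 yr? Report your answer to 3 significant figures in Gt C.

1650 Gt C

The sink rate constant is k = F₀/M₀ = 50.81/1450 = 0.03504 yr⁻¹.
Solving dM/dt = F₁ − kM with M(0) = M₀ gives M(t) = F₁/k + (M₀ − F₁/k)·e^(−kt).
F₁/k = 67.94/0.03504 = 1938.9 Gt C; kt = 0.03504 × 14.6 = 0.5116, e^(−kt) = 0.5995.
M(14.6) = 1938.9 + (1450 − 1938.9) × 0.5995 = 1938.9 − 293.1 = 1645.8 Gt C.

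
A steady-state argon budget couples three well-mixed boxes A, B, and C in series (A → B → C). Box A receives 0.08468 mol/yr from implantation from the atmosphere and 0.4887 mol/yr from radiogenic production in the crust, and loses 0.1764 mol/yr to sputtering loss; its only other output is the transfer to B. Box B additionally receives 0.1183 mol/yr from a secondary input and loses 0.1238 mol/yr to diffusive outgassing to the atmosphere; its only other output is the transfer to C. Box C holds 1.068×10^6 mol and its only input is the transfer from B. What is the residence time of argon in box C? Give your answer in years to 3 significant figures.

Box A: F(A→B) = (0.08468 + 0.4887) − 0.1764 = 0.39698 mol/yr.
Box B: F(B→C) = (0.39698 + 0.1183) − 0.1238 = 0.39148 mol/yr.
Box C throughput = its input = 0.39148 mol/yr; τ = 1.068×10^6 / 0.39148 = 2.728×10^6 yr.

2.73×10^6 yr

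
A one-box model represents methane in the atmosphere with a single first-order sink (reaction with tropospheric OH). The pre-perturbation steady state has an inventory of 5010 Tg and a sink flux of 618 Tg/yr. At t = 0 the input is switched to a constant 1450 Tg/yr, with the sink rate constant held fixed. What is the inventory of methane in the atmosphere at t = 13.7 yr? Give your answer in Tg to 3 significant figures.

τ = M₀/F₀ = 5010/618 = 8.107 yr; rate constant k = 1/τ.
New steady state M_∞ = F₁/k = F₁·τ = 1450 × 8.107 = 11755 Tg.
M(t) = M_∞ + (M₀ − M_∞)·e^(−t/τ); t/τ = 13.7/8.107 = 1.690, so e^(−t/τ) = 0.1845.
M(t) = 11755 − 6745 × 0.1845 = 10510 Tg.

10500 Tg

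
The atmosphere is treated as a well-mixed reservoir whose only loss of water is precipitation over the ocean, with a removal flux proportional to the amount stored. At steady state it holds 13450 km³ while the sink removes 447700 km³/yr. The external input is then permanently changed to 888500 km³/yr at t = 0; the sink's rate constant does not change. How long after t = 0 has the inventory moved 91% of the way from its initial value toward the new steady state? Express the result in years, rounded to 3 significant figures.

0.0723 yr

τ = M₀/F₀ = 13450/447700 = 0.03004 yr.
The remaining gap fraction is e^(−t/τ); 91% covered ⇒ e^(−t/τ) = 0.0900.
t = −τ ln(0.0900) = 0.03004 × 2.408 = 0.07234 yr.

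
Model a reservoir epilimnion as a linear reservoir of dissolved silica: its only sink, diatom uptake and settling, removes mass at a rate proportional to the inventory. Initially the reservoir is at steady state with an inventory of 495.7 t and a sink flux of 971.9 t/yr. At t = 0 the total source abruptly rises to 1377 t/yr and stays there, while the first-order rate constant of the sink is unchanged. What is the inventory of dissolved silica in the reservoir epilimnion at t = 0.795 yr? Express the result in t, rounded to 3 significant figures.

659 t

τ = M₀/F₀ = 495.7/971.9 = 0.5100 yr; rate constant k = 1/τ.
New steady state M_∞ = F₁/k = F₁·τ = 1377 × 0.5100 = 702.31 t.
M(t) = M_∞ + (M₀ − M_∞)·e^(−t/τ); t/τ = 0.795/0.5100 = 1.559, so e^(−t/τ) = 0.2104.
M(t) = 702.31 − 206.6 × 0.2104 = 658.84 t.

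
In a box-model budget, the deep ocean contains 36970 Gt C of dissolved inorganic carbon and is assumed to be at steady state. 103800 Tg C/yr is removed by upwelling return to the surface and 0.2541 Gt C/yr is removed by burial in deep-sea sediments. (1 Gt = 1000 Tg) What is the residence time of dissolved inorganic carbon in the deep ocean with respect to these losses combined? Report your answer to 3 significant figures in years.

Convert the upwelling return to the surface flux: 103800 Tg C/yr = 103.8 Gt C/yr.
Total removal = 103.8 + 0.2541 = 104.05 Gt C/yr.
τ = M / ΣF_out = 36970 / 104.05 = 355.3 yr.

355 yr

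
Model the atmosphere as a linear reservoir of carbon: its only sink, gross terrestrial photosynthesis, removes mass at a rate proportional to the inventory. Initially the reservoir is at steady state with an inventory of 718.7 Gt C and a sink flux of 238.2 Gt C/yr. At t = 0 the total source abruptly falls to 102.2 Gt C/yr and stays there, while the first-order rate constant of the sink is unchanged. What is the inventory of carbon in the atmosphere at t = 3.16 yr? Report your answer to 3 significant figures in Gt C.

452 Gt C

The sink rate constant is k = F₀/M₀ = 238.2/718.7 = 0.3314 yr⁻¹.
Solving dM/dt = F₁ − kM with M(0) = M₀ gives M(t) = F₁/k + (M₀ − F₁/k)·e^(−kt).
F₁/k = 102.2/0.3314 = 308.36 Gt C; kt = 0.3314 × 3.16 = 1.047, e^(−kt) = 0.3509.
M(3.16) = 308.36 + (718.7 − 308.36) × 0.3509 = 308.36 + 144.0 = 452.34 Gt C.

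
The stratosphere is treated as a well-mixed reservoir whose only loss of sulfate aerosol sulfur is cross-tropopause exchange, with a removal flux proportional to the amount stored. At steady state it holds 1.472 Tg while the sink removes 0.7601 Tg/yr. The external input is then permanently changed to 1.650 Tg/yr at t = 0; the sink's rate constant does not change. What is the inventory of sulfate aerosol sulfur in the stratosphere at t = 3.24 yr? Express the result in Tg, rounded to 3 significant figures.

The sink rate constant is k = F₀/M₀ = 0.7601/1.472 = 0.5164 yr⁻¹.
Solving dM/dt = F₁ − kM with M(0) = M₀ gives M(t) = F₁/k + (M₀ − F₁/k)·e^(−kt).
F₁/k = 1.650/0.5164 = 3.1954 Tg; kt = 0.5164 × 3.24 = 1.673, e^(−kt) = 0.1877.
M(3.24) = 3.1954 + (1.472 − 3.1954) × 0.1877 = 3.1954 − 0.3234 = 2.8719 Tg.

2.87 Tg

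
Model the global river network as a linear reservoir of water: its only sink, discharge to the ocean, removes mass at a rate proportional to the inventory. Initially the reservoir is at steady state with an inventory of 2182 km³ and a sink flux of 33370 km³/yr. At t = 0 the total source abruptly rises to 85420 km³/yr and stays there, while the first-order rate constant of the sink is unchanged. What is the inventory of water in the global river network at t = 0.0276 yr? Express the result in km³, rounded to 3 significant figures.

3350 km³

Residence time τ = M₀/F₀ = 0.06539 yr. The eventual steady state is M_∞ = M₀·(F₁/F₀) = 2182 × 85420/33370 = 5585.4 km³.
The anomaly ΔM(t) = M(t) − M_∞ decays as ΔM₀·e^(−t/τ) with ΔM₀ = 2182 − 5585.4 = −3403 km³.
At t = 0.0276 yr, e^(−t/τ) = e^(−0.4221) = 0.6557, so ΔM = −2232 km³ and M = 5585.4 − 2232 = 3353.9 km³.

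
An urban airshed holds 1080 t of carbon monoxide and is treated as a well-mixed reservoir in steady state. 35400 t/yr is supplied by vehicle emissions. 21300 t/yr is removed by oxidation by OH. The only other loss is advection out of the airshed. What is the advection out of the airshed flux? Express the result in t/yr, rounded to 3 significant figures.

14100 t/yr

At steady state ΣF_in = ΣF_out.
ΣF_in = 35400 t/yr.
Advection out of the airshed flux = ΣF_in − (21300) = 35400 − 21300 = 14100 t/yr.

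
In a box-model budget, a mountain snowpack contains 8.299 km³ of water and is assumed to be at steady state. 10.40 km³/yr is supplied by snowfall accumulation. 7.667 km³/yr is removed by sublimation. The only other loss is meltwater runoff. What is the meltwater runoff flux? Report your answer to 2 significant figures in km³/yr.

2.7 km³/yr

At steady state ΣF_in = ΣF_out.
ΣF_in = 10.400 km³/yr.
Meltwater runoff flux = ΣF_in − (7.667) = 10.400 − 7.667 = 2.733 km³/yr.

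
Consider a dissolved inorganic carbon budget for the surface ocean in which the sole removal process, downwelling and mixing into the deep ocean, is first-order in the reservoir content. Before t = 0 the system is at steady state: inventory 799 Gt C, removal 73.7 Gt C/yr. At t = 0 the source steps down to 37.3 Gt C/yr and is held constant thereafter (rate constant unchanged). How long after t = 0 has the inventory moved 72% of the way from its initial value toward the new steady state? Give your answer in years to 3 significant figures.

τ = M₀/F₀ = 799/73.7 = 10.84 yr.
The remaining gap fraction is e^(−t/τ); 72% covered ⇒ e^(−t/τ) = 0.280.
t = −τ ln(0.280) = 10.84 × 1.273 = 13.80 yr.

13.8 yr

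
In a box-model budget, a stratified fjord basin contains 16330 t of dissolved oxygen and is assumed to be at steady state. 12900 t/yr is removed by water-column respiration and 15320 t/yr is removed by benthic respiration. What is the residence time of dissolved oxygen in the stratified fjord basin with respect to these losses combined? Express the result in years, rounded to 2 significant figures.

Total removal = 12900 + 15320 = 28220 t/yr.
τ = M / ΣF_out = 16330 / 28220 = 0.5787 yr.

0.58 yr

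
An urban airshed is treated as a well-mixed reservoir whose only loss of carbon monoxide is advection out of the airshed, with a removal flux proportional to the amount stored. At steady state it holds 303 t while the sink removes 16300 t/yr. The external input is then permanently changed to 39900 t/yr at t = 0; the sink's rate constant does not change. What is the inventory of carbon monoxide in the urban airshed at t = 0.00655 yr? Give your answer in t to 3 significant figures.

433 t

τ = M₀/F₀ = 303/16300 = 0.01859 yr; rate constant k = 1/τ.
New steady state M_∞ = F₁/k = F₁·τ = 39900 × 0.01859 = 741.70 t.
M(t) = M_∞ + (M₀ − M_∞)·e^(−t/τ); t/τ = 0.00655/0.01859 = 0.3524, so e^(−t/τ) = 0.7030.
M(t) = 741.70 − 438.7 × 0.7030 = 433.28 t.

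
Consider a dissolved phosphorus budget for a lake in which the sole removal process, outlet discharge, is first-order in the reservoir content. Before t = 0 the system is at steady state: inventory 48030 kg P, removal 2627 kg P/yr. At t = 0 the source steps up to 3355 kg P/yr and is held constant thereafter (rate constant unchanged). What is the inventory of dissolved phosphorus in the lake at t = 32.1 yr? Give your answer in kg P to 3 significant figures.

The sink rate constant is k = F₀/M₀ = 2627/48030 = 0.05469 yr⁻¹.
Solving dM/dt = F₁ − kM with M(0) = M₀ gives M(t) = F₁/k + (M₀ − F₁/k)·e^(−kt).
F₁/k = 3355/0.05469 = 61340 kg P; kt = 0.05469 × 32.1 = 1.756, e^(−kt) = 0.1728.
M(32.1) = 61340 + (48030 − 61340) × 0.1728 = 61340 − 2300 = 59040 kg P.

59000 kg P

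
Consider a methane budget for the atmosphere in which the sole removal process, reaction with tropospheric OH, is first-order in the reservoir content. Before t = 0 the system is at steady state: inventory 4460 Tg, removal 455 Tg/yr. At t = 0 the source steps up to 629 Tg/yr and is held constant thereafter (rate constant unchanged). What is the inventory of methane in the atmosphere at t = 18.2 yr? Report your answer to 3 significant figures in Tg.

The sink rate constant is k = F₀/M₀ = 455/4460 = 0.1020 yr⁻¹.
Solving dM/dt = F₁ − kM with M(0) = M₀ gives M(t) = F₁/k + (M₀ − F₁/k)·e^(−kt).
F₁/k = 629/0.1020 = 6165.6 Tg; kt = 0.1020 × 18.2 = 1.857, e^(−kt) = 0.1562.
M(18.2) = 6165.6 + (4460 − 6165.6) × 0.1562 = 6165.6 − 266.4 = 5899.2 Tg.

5900 Tg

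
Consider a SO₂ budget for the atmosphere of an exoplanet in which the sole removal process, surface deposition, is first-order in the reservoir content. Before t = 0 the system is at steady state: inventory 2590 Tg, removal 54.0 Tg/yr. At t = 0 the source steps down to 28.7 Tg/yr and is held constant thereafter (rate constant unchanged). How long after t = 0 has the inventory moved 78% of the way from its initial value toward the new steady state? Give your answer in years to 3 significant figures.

τ = M₀/F₀ = 2590/54.0 = 47.96 yr.
The remaining gap fraction is e^(−t/τ); 78% covered ⇒ e^(−t/τ) = 0.220.
t = −τ ln(0.220) = 47.96 × 1.514 = 72.62 yr.

72.6 yr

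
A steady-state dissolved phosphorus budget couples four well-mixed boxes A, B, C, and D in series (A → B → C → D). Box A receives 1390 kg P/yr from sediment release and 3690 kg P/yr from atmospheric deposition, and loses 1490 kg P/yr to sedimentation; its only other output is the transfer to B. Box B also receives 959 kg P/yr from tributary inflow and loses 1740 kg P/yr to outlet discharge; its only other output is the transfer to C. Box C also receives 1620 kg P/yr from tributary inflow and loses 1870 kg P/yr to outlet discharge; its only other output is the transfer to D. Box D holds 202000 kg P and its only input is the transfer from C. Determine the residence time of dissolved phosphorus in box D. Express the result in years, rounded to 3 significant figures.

78.9 yr

Box A: F(A→B) = (1390 + 3690) − 1490 = 3590.0 kg P/yr.
Box B: F(B→C) = (3590.0 + 959) − 1740 = 2809.0 kg P/yr.
Box C: F(C→D) = (2809.0 + 1620) − 1870 = 2559.0 kg P/yr.
Box D throughput = its input = 2559.0 kg P/yr; τ = 202000 / 2559.0 = 78.94 yr.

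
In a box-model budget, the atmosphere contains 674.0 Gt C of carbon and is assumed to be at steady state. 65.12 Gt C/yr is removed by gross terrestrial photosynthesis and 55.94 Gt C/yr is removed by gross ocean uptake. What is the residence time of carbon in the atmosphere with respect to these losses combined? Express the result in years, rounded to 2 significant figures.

5.6 yr

Total removal = 65.12 + 55.94 = 121.06 Gt C/yr.
τ = M / ΣF_out = 674.0 / 121.06 = 5.567 yr.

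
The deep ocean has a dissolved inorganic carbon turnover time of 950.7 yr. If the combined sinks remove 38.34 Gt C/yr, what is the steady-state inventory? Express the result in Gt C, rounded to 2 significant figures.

36000 Gt C

τ = M/F ⇒ M = τ × F = 950.7 × 38.34 = 36450 Gt C.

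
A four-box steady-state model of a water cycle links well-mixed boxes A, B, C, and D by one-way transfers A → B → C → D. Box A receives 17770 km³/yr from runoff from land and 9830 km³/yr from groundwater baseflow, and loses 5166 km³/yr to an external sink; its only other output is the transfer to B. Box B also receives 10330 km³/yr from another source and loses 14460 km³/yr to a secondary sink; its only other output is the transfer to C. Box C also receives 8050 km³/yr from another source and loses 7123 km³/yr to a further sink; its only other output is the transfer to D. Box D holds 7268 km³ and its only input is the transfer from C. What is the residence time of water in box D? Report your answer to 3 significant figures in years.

0.378 yr

Box A: F(A→B) = (17770 + 9830) − 5166 = 22434 km³/yr.
Box B: F(B→C) = (22434 + 10330) − 14460 = 18304 km³/yr.
Box C: F(C→D) = (18304 + 8050) − 7123 = 19231 km³/yr.
Box D throughput = its input = 19231 km³/yr; τ = 7268 / 19231 = 0.3779 yr.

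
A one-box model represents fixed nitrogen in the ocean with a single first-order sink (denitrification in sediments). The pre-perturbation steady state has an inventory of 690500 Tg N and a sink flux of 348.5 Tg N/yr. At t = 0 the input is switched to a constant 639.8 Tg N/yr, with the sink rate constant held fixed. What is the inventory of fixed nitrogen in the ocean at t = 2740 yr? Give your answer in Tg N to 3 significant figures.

1.12×10^6 Tg N

Residence time τ = M₀/F₀ = 1981 yr. The eventual steady state is M_∞ = M₀·(F₁/F₀) = 690500 × 639.8/348.5 = 1.2677×10^6 Tg N.
The anomaly ΔM(t) = M(t) − M_∞ decays as ΔM₀·e^(−t/τ) with ΔM₀ = 690500 − 1.2677×10^6 = −577200 Tg N.
At t = 2740 yr, e^(−t/τ) = e^(−1.383) = 0.2509, so ΔM = −144800 Tg N and M = 1.2677×10^6 − 144800 = 1.1229×10^6 Tg N.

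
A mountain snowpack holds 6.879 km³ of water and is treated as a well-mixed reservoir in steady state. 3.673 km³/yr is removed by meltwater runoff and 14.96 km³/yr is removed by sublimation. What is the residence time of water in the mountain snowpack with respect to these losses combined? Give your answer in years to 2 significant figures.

0.37 yr

Total removal = 3.673 + 14.96 = 18.633 km³/yr.
τ = M / ΣF_out = 6.879 / 18.633 = 0.3692 yr.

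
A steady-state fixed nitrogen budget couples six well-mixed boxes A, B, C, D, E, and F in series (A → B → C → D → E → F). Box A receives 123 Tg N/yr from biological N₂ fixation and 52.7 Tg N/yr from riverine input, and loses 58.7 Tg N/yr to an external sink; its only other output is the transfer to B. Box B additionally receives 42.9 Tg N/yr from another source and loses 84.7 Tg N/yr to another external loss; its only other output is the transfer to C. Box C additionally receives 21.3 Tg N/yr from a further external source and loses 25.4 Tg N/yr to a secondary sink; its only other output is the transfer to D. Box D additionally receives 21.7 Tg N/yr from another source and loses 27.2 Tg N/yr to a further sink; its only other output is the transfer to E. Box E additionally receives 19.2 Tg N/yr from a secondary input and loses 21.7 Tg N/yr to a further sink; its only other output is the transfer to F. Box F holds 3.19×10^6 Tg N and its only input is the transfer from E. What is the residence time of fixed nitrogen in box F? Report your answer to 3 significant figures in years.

Box A: F(A→B) = (123 + 52.7) − 58.7 = 117.00 Tg N/yr.
Box B: F(B→C) = (117.00 + 42.9) − 84.7 = 75.200 Tg N/yr.
Box C: F(C→D) = (75.200 + 21.3) − 25.4 = 71.100 Tg N/yr.
Box D: F(D→E) = (71.100 + 21.7) − 27.2 = 65.600 Tg N/yr.
Box E: F(E→F) = (65.600 + 19.2) − 21.7 = 63.100 Tg N/yr.
Box F throughput = its input = 63.100 Tg N/yr; τ = 3.19×10^6 / 63.100 = 50550 yr.

50600 yr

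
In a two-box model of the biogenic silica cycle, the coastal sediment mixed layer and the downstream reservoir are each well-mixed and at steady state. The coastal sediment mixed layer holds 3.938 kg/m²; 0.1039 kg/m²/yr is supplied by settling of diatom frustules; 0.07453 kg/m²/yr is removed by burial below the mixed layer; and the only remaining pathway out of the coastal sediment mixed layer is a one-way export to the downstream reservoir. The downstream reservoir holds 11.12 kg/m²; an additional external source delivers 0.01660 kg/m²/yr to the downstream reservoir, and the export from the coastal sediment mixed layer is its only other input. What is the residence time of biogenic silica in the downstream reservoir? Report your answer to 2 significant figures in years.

240 yr

Balance the coastal sediment mixed layer: ΣF_in = 0.10390 kg/m²/yr.
Export to the downstream reservoir = ΣF_in − (0.07453) = 0.029370 kg/m²/yr.
Total input to the downstream reservoir = 0.029370 + 0.01660 = 0.045970 kg/m²/yr; at steady state this equals its total output.
τ = M / F = 11.12 / 0.045970 = 241.9 yr.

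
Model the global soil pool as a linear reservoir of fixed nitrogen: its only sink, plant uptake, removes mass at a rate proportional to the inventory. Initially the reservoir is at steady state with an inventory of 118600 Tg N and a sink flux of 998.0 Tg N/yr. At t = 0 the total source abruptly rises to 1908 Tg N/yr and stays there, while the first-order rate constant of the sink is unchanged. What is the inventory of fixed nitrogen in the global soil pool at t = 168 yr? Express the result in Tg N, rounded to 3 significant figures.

200000 Tg N

Residence time τ = M₀/F₀ = 118.8 yr. The eventual steady state is M_∞ = M₀·(F₁/F₀) = 118600 × 1908/998.0 = 226740 Tg N.
The anomaly ΔM(t) = M(t) − M_∞ decays as ΔM₀·e^(−t/τ) with ΔM₀ = 118600 − 226740 = −108100 Tg N.
At t = 168 yr, e^(−t/τ) = e^(−1.414) = 0.2432, so ΔM = −26300 Tg N and M = 226740 − 26300 = 200440 Tg N.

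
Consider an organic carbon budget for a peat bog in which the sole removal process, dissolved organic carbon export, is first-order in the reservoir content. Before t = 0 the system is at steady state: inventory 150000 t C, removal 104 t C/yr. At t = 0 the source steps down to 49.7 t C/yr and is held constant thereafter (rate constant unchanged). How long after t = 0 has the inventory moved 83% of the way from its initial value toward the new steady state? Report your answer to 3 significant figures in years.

2560 yr

τ = M₀/F₀ = 150000/104 = 1442 yr.
The remaining gap fraction is e^(−t/τ); 83% covered ⇒ e^(−t/τ) = 0.170.
t = −τ ln(0.170) = 1442 × 1.772 = 2556 yr.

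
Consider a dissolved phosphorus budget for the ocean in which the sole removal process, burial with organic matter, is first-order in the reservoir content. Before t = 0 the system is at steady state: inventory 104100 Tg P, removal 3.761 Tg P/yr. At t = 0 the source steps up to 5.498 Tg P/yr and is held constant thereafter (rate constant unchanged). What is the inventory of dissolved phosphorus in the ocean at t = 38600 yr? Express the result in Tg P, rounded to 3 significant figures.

The sink rate constant is k = F₀/M₀ = 3.761/104100 = 3.613×10^-5 yr⁻¹.
Solving dM/dt = F₁ − kM with M(0) = M₀ gives M(t) = F₁/k + (M₀ − F₁/k)·e^(−kt).
F₁/k = 5.498/3.613×10^-5 = 152180 Tg P; kt = 3.613×10^-5 × 38600 = 1.395, e^(−kt) = 0.2479.
M(38600) = 152180 + (104100 − 152180) × 0.2479 = 152180 − 11920 = 140260 Tg P.

140000 Tg P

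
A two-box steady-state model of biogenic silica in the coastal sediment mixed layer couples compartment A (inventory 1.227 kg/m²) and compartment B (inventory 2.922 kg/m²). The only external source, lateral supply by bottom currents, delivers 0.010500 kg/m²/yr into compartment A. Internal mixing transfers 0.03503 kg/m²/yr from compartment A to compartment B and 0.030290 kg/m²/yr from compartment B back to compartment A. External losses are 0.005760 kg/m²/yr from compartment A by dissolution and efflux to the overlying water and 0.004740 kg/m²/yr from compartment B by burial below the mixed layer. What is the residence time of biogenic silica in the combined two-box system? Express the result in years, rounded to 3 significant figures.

395 yr

Residence time in the combined system uses the total inventory and the total *external* removal — internal exchanges between the two boxes cancel.
M_total = 1.227 + 2.922 = 4.1490 kg/m².
ΣF_external_out = 0.005760 + 0.004740 = 0.010500 kg/m²/yr.
τ = M_total / ΣF_ext = 4.1490 / 0.010500 = 395.1 yr.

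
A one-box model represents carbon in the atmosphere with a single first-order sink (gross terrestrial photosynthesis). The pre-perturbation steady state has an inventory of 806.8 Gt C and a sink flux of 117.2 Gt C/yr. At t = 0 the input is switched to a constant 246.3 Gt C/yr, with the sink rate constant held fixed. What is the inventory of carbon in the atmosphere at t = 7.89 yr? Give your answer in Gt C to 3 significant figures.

1410 Gt C

Residence time τ = M₀/F₀ = 6.884 yr. The eventual steady state is M_∞ = M₀·(F₁/F₀) = 806.8 × 246.3/117.2 = 1695.5 Gt C.
The anomaly ΔM(t) = M(t) − M_∞ decays as ΔM₀·e^(−t/τ) with ΔM₀ = 806.8 − 1695.5 = −888.7 Gt C.
At t = 7.89 yr, e^(−t/τ) = e^(−1.146) = 0.3179, so ΔM = −282.5 Gt C and M = 1695.5 − 282.5 = 1413.0 Gt C.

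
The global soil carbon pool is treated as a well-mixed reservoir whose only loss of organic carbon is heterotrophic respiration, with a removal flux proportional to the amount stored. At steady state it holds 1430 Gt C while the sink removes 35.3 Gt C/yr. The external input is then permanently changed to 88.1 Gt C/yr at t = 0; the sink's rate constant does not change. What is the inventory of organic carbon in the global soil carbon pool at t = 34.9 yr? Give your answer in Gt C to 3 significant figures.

2670 Gt C

Residence time τ = M₀/F₀ = 40.51 yr. The eventual steady state is M_∞ = M₀·(F₁/F₀) = 1430 × 88.1/35.3 = 3568.9 Gt C.
The anomaly ΔM(t) = M(t) − M_∞ decays as ΔM₀·e^(−t/τ) with ΔM₀ = 1430 − 3568.9 = −2139 Gt C.
At t = 34.9 yr, e^(−t/τ) = e^(−0.8615) = 0.4225, so ΔM = −903.7 Gt C and M = 3568.9 − 903.7 = 2665.2 Gt C.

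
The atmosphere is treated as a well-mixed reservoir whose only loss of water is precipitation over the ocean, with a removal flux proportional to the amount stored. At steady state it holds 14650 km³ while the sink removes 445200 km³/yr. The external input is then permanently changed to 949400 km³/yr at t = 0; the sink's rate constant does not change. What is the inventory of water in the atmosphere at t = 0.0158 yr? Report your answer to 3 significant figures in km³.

τ = M₀/F₀ = 14650/445200 = 0.03291 yr; rate constant k = 1/τ.
New steady state M_∞ = F₁/k = F₁·τ = 949400 × 0.03291 = 31241 km³.
M(t) = M_∞ + (M₀ − M_∞)·e^(−t/τ); t/τ = 0.0158/0.03291 = 0.4801, so e^(−t/τ) = 0.6187.
M(t) = 31241 − 16590 × 0.6187 = 20976 km³.

21000 km³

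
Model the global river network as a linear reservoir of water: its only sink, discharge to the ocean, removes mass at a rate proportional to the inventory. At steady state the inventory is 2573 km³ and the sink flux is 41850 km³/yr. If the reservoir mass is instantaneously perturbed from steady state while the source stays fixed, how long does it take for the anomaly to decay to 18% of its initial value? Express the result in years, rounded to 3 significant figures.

0.105 yr

For a linear reservoir the anomaly decays as exp(−t/τ) with τ = M/F = 2573/41850 = 0.06148 yr.
exp(−t/τ) = 0.18 ⇒ t = −τ ln(0.18) = 0.06148 × 1.715 = 0.1054 yr.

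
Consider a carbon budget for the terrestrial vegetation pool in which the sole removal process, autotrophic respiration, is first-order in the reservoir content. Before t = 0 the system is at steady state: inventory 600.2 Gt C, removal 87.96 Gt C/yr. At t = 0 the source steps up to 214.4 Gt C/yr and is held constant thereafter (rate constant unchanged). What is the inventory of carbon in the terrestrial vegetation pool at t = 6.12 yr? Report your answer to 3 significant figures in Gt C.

The sink rate constant is k = F₀/M₀ = 87.96/600.2 = 0.1466 yr⁻¹.
Solving dM/dt = F₁ − kM with M(0) = M₀ gives M(t) = F₁/k + (M₀ − F₁/k)·e^(−kt).
F₁/k = 214.4/0.1466 = 1463.0 Gt C; kt = 0.1466 × 6.12 = 0.8969, e^(−kt) = 0.4078.
M(6.12) = 1463.0 + (600.2 − 1463.0) × 0.4078 = 1463.0 − 351.9 = 1111.1 Gt C.

1110 Gt C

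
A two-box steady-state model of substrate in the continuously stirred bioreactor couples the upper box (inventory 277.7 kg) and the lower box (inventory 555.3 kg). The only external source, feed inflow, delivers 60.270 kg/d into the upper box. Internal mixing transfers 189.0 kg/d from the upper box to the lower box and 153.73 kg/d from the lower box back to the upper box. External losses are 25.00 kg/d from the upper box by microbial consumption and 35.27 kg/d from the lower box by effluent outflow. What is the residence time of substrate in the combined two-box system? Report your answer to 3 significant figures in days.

13.8 d

Treat the two boxes together as one reservoir: the mixing fluxes between them are internal recycling, so τ = ΣM / Σ(external losses).
M_total = 277.7 + 555.3 = 833.00 kg.
ΣF_external_out = 25.00 + 35.27 = 60.270 kg/d.
τ = M_total / ΣF_ext = 833.00 / 60.270 = 13.82 d.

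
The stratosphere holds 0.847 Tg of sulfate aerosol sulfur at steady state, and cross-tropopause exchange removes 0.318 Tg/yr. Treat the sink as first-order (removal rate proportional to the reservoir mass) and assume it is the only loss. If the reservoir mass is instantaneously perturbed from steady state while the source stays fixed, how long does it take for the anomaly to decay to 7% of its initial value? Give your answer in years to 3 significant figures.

For a linear reservoir the anomaly decays as exp(−t/τ) with τ = M/F = 0.847/0.318 = 2.664 yr.
exp(−t/τ) = 0.07 ⇒ t = −τ ln(0.07) = 2.664 × 2.659 = 7.083 yr.

7.08 yr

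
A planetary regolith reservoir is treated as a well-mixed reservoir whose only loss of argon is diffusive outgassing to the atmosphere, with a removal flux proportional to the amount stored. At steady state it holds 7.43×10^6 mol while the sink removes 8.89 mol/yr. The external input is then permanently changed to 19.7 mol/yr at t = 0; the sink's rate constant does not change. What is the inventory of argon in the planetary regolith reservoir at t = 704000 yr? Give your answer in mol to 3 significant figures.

τ = M₀/F₀ = 7.43×10^6/8.89 = 835800 yr; rate constant k = 1/τ.
New steady state M_∞ = F₁/k = F₁·τ = 19.7 × 835800 = 1.6465×10^7 mol.
M(t) = M_∞ + (M₀ − M_∞)·e^(−t/τ); t/τ = 704000/835800 = 0.8423, so e^(−t/τ) = 0.4307.
M(t) = 1.6465×10^7 − 9.035×10^6 × 0.4307 = 1.2573×10^7 mol.

1.26×10^7 mol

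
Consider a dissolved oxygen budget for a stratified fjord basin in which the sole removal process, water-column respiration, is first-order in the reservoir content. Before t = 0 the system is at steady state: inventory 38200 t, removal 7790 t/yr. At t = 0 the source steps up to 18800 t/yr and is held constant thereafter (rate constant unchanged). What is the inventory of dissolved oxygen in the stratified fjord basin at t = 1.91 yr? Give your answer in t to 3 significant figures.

55600 t

Residence time τ = M₀/F₀ = 4.904 yr. The eventual steady state is M_∞ = M₀·(F₁/F₀) = 38200 × 18800/7790 = 92190 t.
The anomaly ΔM(t) = M(t) − M_∞ decays as ΔM₀·e^(−t/τ) with ΔM₀ = 38200 − 92190 = −53990 t.
At t = 1.91 yr, e^(−t/τ) = e^(−0.3895) = 0.6774, so ΔM = −36570 t and M = 92190 − 36570 = 55617 t.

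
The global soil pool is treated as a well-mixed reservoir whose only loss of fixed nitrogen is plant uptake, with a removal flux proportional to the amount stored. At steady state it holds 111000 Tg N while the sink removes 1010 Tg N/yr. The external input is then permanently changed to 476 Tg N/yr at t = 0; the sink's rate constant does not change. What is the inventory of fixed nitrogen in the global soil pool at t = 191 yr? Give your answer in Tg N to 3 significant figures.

τ = M₀/F₀ = 111000/1010 = 109.9 yr; rate constant k = 1/τ.
New steady state M_∞ = F₁/k = F₁·τ = 476 × 109.9 = 52313 Tg N.
M(t) = M_∞ + (M₀ − M_∞)·e^(−t/τ); t/τ = 191/109.9 = 1.738, so e^(−t/τ) = 0.1759.
M(t) = 52313 + 58690 × 0.1759 = 62635 Tg N.

62600 Tg N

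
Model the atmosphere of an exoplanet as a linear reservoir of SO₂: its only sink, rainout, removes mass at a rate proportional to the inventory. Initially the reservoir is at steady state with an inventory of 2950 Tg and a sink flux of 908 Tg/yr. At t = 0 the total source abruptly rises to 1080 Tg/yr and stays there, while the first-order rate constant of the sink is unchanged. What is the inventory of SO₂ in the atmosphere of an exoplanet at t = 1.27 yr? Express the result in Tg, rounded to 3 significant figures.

The sink rate constant is k = F₀/M₀ = 908/2950 = 0.3078 yr⁻¹.
Solving dM/dt = F₁ − kM with M(0) = M₀ gives M(t) = F₁/k + (M₀ − F₁/k)·e^(−kt).
F₁/k = 1080/0.3078 = 3508.8 Tg; kt = 0.3078 × 1.27 = 0.3909, e^(−kt) = 0.6764.
M(1.27) = 3508.8 + (2950 − 3508.8) × 0.6764 = 3508.8 − 378.0 = 3130.8 Tg.

3130 Tg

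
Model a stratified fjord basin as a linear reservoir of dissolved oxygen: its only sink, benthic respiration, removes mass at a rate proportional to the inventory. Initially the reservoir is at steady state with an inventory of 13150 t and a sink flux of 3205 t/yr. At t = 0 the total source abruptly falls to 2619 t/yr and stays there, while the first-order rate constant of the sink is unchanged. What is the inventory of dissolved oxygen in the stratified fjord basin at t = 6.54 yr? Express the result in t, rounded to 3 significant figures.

The sink rate constant is k = F₀/M₀ = 3205/13150 = 0.2437 yr⁻¹.
Solving dM/dt = F₁ − kM with M(0) = M₀ gives M(t) = F₁/k + (M₀ − F₁/k)·e^(−kt).
F₁/k = 2619/0.2437 = 10746 t; kt = 0.2437 × 6.54 = 1.594, e^(−kt) = 0.2031.
M(6.54) = 10746 + (13150 − 10746) × 0.2031 = 10746 + 488.4 = 11234 t.

11200 t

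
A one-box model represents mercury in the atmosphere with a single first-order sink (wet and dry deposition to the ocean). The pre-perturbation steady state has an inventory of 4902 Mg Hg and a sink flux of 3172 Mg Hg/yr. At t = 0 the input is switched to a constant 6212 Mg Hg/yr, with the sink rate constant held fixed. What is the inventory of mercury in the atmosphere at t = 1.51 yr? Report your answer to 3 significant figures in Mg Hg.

7830 Mg Hg

Residence time τ = M₀/F₀ = 1.545 yr. The eventual steady state is M_∞ = M₀·(F₁/F₀) = 4902 × 6212/3172 = 9600.0 Mg Hg.
The anomaly ΔM(t) = M(t) − M_∞ decays as ΔM₀·e^(−t/τ) with ΔM₀ = 4902 − 9600.0 = −4698 Mg Hg.
At t = 1.51 yr, e^(−t/τ) = e^(−0.9771) = 0.3764, so ΔM = −1768 Mg Hg and M = 9600.0 − 1768 = 7831.7 Mg Hg.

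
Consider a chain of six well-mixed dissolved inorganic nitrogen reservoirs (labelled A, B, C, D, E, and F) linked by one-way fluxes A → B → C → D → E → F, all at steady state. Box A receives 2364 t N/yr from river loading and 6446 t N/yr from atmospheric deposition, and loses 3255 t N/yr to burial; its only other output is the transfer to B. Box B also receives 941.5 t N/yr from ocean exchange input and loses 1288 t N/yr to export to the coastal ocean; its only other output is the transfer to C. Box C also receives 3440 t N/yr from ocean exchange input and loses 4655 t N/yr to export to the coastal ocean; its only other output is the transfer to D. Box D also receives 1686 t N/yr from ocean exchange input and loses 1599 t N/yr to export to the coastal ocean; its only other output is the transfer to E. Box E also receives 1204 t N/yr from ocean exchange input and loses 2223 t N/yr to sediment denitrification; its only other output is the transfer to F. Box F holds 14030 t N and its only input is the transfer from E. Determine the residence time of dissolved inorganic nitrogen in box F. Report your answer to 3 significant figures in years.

4.58 yr

Box A: F(A→B) = (2364 + 6446) − 3255 = 5555.0 t N/yr.
Box B: F(B→C) = (5555.0 + 941.5) − 1288 = 5208.5 t N/yr.
Box C: F(C→D) = (5208.5 + 3440) − 4655 = 3993.5 t N/yr.
Box D: F(D→E) = (3993.5 + 1686) − 1599 = 4080.5 t N/yr.
Box E: F(E→F) = (4080.5 + 1204) − 2223 = 3061.5 t N/yr.
Box F throughput = its input = 3061.5 t N/yr; τ = 14030 / 3061.5 = 4.583 yr.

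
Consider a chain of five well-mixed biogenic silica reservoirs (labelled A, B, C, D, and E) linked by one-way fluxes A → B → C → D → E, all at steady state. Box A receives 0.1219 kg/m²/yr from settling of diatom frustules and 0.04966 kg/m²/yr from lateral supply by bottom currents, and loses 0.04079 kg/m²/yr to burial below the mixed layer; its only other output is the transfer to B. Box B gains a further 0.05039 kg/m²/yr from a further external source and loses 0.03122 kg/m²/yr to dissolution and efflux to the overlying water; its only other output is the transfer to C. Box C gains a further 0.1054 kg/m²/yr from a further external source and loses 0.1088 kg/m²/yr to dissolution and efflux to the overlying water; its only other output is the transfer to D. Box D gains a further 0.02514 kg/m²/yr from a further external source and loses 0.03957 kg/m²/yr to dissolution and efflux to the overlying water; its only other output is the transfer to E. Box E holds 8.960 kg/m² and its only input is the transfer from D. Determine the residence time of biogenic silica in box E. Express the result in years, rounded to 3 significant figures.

67.8 yr

Box A: F(A→B) = (0.1219 + 0.04966) − 0.04079 = 0.13077 kg/m²/yr.
Box B: F(B→C) = (0.13077 + 0.05039) − 0.03122 = 0.14994 kg/m²/yr.
Box C: F(C→D) = (0.14994 + 0.1054) − 0.1088 = 0.14654 kg/m²/yr.
Box D: F(D→E) = (0.14654 + 0.02514) − 0.03957 = 0.13211 kg/m²/yr.
Box E throughput = its input = 0.13211 kg/m²/yr; τ = 8.960 / 0.13211 = 67.82 yr.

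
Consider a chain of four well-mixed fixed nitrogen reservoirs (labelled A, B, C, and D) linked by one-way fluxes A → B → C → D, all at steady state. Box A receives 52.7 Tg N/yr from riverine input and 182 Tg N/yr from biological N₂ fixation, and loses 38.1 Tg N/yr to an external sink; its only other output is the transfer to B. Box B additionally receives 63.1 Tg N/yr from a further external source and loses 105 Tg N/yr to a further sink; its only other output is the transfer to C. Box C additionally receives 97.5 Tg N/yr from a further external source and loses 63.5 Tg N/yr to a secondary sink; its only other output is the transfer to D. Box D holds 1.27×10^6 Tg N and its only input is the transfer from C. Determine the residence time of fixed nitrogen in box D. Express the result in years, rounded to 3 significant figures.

6730 yr

Box A: F(A→B) = (52.7 + 182) − 38.1 = 196.60 Tg N/yr.
Box B: F(B→C) = (196.60 + 63.1) − 105 = 154.70 Tg N/yr.
Box C: F(C→D) = (154.70 + 97.5) − 63.5 = 188.70 Tg N/yr.
Box D throughput = its input = 188.70 Tg N/yr; τ = 1.27×10^6 / 188.70 = 6730 yr.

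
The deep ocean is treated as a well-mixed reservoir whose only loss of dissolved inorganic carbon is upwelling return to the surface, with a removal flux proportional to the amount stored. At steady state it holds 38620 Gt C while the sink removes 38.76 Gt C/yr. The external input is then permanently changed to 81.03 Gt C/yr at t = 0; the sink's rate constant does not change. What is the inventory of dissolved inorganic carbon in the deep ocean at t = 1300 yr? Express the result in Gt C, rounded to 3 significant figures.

The sink rate constant is k = F₀/M₀ = 38.76/38620 = 0.001004 yr⁻¹.
Solving dM/dt = F₁ − kM with M(0) = M₀ gives M(t) = F₁/k + (M₀ − F₁/k)·e^(−kt).
F₁/k = 81.03/0.001004 = 80737 Gt C; kt = 0.001004 × 1300 = 1.305, e^(−kt) = 0.2713.
M(1300) = 80737 + (38620 − 80737) × 0.2713 = 80737 − 11420 = 69313 Gt C.

69300 Gt C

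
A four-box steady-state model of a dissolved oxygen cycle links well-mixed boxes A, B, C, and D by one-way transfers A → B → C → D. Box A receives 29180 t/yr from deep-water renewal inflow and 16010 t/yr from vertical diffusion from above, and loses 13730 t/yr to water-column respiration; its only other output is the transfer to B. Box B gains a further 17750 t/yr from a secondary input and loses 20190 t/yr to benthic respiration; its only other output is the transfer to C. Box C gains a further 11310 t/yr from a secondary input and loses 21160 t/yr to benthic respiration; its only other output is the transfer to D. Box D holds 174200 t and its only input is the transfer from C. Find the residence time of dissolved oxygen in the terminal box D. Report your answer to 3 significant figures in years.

9.09 yr

Box A: F(A→B) = (29180 + 16010) − 13730 = 31460 t/yr.
Box B: F(B→C) = (31460 + 17750) − 20190 = 29020 t/yr.
Box C: F(C→D) = (29020 + 11310) − 21160 = 19170 t/yr.
Box D throughput = its input = 19170 t/yr; τ = 174200 / 19170 = 9.087 yr.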